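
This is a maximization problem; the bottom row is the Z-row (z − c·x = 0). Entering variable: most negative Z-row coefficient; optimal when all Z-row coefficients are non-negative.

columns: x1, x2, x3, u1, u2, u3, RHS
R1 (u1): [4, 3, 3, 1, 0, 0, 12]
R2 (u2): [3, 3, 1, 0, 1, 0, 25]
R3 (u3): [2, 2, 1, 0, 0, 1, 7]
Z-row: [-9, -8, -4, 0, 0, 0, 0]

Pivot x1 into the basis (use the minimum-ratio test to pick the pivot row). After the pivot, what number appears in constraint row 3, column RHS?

Ratio test on column x1 — row 1: 12/4 = 3; row 2: 25/3 = 25/3; row 3: 7/2 = 7/2. Minimum is 3 at row 1 (u1 leaves); pivot element 4.
Divide row 1 by 4; eliminate column x1 from the other rows.
Row 3 update in column RHS: 7 − 2·3 = 1.

1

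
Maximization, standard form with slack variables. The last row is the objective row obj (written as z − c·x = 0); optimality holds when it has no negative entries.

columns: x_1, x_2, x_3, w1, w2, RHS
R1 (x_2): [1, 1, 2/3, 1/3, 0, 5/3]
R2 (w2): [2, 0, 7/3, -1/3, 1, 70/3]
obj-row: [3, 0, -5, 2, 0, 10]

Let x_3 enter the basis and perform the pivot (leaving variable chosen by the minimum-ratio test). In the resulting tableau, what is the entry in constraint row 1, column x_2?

3/2

Ratio test on column x_3 — row 1: (5/3)/(2/3) = 5/2; row 2: (70/3)/(7/3) = 10. Minimum is 5/2 at row 1 (x_2 leaves); pivot element 2/3.
Divide row 1 by 2/3; eliminate column x_3 from the other rows.
In the new row 1, the x_2 entry is the old entry divided by the pivot: 1/(2/3) = 3/2.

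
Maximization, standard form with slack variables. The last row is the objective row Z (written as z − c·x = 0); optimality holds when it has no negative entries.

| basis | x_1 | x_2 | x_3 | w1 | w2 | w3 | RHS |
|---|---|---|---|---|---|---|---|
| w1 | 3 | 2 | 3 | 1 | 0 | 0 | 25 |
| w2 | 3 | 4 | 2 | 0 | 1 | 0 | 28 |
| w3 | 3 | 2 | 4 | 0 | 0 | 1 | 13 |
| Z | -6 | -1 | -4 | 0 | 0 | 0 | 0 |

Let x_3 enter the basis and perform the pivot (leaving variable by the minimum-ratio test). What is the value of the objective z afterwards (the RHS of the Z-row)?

Ratio test on column x_3 — row 1: 25/3 = 25/3; row 2: 28/2 = 14; row 3: 13/4 = 13/4. Minimum is 13/4 at row 3 (w3 leaves); pivot element 4.
Pivot on row 3; the Z-row RHS becomes 0 − (-4)·(13/4) = 13.

13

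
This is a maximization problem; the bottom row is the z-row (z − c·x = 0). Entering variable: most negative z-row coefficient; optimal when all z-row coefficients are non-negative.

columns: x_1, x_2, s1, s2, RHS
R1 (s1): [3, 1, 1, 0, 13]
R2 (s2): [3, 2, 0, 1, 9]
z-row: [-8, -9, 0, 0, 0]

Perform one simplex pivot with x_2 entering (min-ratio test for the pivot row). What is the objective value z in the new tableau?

81/2

Ratio test on column x_2 — row 1: 13/1 = 13; row 2: 9/2 = 9/2. Minimum is 9/2 at row 2 (s2 leaves); pivot element 2.
Pivot on row 2; the z-row RHS becomes 0 − (-9)·(9/2) = 81/2.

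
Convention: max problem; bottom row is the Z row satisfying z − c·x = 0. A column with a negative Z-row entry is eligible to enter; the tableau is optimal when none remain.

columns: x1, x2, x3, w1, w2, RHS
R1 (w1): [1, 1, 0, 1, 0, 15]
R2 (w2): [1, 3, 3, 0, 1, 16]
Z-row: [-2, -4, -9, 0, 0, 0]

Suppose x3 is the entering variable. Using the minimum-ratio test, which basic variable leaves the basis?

Column x3 entries and ratios — w1: 0 ≤ 0, skip; w2: 16/3 = 16/3.
Smallest ratio is 16/3 in the row of w2, so w2 leaves.

w2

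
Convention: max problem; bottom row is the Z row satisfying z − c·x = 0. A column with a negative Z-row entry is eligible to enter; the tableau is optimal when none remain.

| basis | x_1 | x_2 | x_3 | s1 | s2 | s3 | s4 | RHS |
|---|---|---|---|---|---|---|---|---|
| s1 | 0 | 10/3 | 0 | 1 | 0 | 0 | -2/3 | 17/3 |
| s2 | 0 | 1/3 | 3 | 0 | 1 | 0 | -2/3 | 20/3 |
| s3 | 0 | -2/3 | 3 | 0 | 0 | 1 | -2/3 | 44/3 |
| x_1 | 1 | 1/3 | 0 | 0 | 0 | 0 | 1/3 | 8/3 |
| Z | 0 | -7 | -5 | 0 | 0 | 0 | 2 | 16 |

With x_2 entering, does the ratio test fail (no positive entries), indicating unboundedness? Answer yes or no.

no

Column x_2 has positive entries in row(s) 1, 2, 4, so the ratio test bounds it — not unbounded.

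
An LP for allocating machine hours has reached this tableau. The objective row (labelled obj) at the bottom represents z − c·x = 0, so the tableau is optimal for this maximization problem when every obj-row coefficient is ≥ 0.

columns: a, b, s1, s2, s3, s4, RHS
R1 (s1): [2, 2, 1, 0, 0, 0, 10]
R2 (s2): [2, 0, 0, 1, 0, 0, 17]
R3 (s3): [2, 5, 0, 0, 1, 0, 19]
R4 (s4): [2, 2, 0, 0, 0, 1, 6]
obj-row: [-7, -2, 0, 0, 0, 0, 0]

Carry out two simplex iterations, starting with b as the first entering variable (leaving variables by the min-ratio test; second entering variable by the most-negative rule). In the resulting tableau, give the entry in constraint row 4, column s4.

1/2

Ratio test on column b — row 1: 10/2 = 5; row 2: entry 0 ≤ 0; row 3: 19/5 = 19/5; row 4: 6/2 = 3. Minimum is 3 at row 4 (s4 leaves); pivot element 2.
Divide row 4 by 2; eliminate column b from the other rows.
Second iteration: most negative obj-row entry is -5 in column a, so a enters.
Ratio test on column a — row 1: entry 0 ≤ 0; row 2: 17/2 = 17/2; row 3: entry -3 ≤ 0; row 4: 3/1 = 3. Minimum is 3 at row 4 (b leaves); pivot element 1.
Divide row 4 by 1; eliminate column a from the other rows.
After both pivots, the entry at constraint row 4, column s4 is 1/2.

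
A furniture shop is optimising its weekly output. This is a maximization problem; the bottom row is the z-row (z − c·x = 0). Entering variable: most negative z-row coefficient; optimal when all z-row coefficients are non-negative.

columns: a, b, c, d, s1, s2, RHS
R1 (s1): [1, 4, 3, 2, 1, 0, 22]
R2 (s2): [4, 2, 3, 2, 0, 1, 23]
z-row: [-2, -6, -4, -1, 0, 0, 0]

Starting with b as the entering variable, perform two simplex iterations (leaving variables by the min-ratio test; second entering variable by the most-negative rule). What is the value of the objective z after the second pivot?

243/7

Ratio test on column b — row 1: 22/4 = 11/2; row 2: 23/2 = 23/2. Minimum is 11/2 at row 1 (s1 leaves); pivot element 4.
Pivot on row 1; the z-row RHS becomes 0 − (-6)·(11/2) = 33.
Next entering variable (most negative z-row entry -1/2): a.
Ratio test on column a — row 1: (11/2)/(1/4) = 22; row 2: 12/(7/2) = 24/7. Minimum is 24/7 at row 2 (s2 leaves); pivot element 7/2.
After the second pivot the z-row RHS is 33 − (-1/2)·(24/7) = 243/7.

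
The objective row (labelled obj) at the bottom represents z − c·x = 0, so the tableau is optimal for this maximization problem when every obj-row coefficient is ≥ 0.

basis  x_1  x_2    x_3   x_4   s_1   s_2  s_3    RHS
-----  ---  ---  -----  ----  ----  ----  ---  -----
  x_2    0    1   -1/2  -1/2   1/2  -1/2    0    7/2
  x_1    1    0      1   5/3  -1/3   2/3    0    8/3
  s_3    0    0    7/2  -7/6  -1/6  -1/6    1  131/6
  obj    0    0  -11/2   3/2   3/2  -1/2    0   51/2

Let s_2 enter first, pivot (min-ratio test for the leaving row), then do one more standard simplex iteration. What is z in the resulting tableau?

Ratio test on column s_2 — row 1: entry -1/2 ≤ 0; row 2: (8/3)/(2/3) = 4; row 3: entry -1/6 ≤ 0. Minimum is 4 at row 2 (x_1 leaves); pivot element 2/3.
Pivot on row 2; the obj-row RHS becomes 51/2 − (-1/2)·4 = 55/2.
Next entering variable (most negative obj-row entry -19/4): x_3.
Ratio test on column x_3 — row 1: (11/2)/(1/4) = 22; row 2: 4/(3/2) = 8/3; row 3: (45/2)/(15/4) = 6. Minimum is 8/3 at row 2 (s_2 leaves); pivot element 3/2.
After the second pivot the obj-row RHS is 55/2 − (-19/4)·(8/3) = 241/6.

241/6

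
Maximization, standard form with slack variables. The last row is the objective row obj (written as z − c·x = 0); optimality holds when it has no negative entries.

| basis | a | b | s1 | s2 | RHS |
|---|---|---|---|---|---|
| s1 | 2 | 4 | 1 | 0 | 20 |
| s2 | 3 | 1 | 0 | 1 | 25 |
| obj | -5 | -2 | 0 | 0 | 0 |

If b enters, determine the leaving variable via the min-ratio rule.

Column b entries and ratios — s1: 20/4 = 5; s2: 25/1 = 25.
Smallest ratio is 5 in the row of s1, so s1 leaves.

s1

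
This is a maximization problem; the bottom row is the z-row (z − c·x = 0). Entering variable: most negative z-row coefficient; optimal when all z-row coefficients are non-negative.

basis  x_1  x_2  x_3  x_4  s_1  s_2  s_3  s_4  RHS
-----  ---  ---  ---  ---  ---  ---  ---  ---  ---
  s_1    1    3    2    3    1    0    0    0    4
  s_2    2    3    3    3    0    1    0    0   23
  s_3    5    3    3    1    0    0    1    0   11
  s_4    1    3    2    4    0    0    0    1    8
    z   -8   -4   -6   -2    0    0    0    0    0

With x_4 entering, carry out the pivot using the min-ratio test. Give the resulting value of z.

8/3

Ratio test on column x_4 — row 1: 4/3 = 4/3; row 2: 23/3 = 23/3; row 3: 11/1 = 11; row 4: 8/4 = 2. Minimum is 4/3 at row 1 (s_1 leaves); pivot element 3.
Pivot on row 1; the z-row RHS becomes 0 − (-2)·(4/3) = 8/3.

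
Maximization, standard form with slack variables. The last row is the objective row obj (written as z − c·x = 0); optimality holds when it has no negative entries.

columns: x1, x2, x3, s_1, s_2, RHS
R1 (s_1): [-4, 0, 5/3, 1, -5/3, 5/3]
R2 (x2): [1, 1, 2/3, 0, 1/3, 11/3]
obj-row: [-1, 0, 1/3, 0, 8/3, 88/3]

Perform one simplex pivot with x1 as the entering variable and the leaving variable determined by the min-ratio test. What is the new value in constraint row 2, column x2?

Ratio test on column x1 — row 1: entry -4 ≤ 0; row 2: (11/3)/1 = 11/3. Minimum is 11/3 at row 2 (x2 leaves); pivot element 1.
Divide row 2 by 1; eliminate column x1 from the other rows.
In the new row 2, the x2 entry is the old entry divided by the pivot: 1/1 = 1.

1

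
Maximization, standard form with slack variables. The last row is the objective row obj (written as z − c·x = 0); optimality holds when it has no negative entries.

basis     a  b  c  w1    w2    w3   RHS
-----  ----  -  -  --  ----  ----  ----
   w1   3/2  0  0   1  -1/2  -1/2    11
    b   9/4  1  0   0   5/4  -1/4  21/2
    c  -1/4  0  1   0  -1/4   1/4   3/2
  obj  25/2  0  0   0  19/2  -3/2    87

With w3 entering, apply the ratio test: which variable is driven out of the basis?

Column w3 entries and ratios — w1: -1/2 ≤ 0, skip; b: -1/4 ≤ 0, skip; c: (3/2)/(1/4) = 6.
Smallest ratio is 6 in the row of c, so c leaves.

c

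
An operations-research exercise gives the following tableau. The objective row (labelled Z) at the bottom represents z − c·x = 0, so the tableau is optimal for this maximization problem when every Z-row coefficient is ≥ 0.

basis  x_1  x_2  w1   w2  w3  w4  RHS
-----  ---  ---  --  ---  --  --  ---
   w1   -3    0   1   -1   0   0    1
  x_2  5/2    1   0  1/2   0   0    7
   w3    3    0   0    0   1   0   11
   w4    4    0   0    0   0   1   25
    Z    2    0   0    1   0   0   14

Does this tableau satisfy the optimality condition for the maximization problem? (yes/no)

yes

Every Z-row coefficient is ≥ 0, so the tableau is optimal.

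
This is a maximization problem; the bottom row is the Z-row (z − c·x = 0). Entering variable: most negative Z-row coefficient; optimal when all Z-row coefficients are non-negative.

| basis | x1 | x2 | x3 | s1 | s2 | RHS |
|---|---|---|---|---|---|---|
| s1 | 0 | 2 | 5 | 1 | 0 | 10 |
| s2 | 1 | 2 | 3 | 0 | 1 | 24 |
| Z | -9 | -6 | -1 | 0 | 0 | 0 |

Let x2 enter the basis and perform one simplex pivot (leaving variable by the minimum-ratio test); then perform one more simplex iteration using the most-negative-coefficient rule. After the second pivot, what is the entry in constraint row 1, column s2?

Ratio test on column x2 — row 1: 10/2 = 5; row 2: 24/2 = 12. Minimum is 5 at row 1 (s1 leaves); pivot element 2.
Divide row 1 by 2; eliminate column x2 from the other rows.
Second iteration: most negative Z-row entry is -9 in column x1, so x1 enters.
Ratio test on column x1 — row 1: entry 0 ≤ 0; row 2: 14/1 = 14. Minimum is 14 at row 2 (s2 leaves); pivot element 1.
Divide row 2 by 1; eliminate column x1 from the other rows.
After both pivots, the entry at constraint row 1, column s2 is 0.

0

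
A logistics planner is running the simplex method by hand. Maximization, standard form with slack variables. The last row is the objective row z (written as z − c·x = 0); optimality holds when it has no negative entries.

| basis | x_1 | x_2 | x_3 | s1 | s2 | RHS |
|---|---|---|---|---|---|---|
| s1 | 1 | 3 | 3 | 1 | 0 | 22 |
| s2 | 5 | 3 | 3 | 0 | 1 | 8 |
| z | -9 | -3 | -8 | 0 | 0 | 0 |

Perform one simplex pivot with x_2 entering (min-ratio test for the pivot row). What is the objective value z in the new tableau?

8

Ratio test on column x_2 — row 1: 22/3 = 22/3; row 2: 8/3 = 8/3. Minimum is 8/3 at row 2 (s2 leaves); pivot element 3.
Pivot on row 2; the z-row RHS becomes 0 − (-3)·(8/3) = 8.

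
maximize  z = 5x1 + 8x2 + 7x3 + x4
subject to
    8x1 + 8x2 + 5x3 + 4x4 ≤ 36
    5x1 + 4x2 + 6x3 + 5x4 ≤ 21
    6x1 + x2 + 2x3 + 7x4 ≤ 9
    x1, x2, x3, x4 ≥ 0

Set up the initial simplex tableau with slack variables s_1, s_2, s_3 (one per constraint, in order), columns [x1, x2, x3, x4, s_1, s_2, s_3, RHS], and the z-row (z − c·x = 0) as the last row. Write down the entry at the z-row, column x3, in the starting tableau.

-7

The z-row carries the negated objective coefficients: the x3 entry is -7.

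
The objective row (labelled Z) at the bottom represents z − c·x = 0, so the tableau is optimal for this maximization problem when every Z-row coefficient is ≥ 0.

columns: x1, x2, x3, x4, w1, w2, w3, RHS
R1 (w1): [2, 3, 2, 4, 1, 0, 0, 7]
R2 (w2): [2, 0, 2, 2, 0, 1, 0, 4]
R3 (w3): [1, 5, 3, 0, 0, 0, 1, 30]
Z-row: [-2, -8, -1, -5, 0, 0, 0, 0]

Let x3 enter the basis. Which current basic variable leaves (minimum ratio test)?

w2

Column x3 entries and ratios — w1: 7/2 = 7/2; w2: 4/2 = 2; w3: 30/3 = 10.
Smallest ratio is 2 in the row of w2, so w2 leaves.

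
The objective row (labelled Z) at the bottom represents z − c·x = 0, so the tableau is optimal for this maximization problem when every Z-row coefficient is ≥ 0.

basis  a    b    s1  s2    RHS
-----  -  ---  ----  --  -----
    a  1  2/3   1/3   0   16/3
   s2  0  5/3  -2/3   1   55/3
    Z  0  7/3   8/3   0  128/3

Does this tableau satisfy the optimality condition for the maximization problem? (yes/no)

Every Z-row coefficient is ≥ 0, so the tableau is optimal.

yes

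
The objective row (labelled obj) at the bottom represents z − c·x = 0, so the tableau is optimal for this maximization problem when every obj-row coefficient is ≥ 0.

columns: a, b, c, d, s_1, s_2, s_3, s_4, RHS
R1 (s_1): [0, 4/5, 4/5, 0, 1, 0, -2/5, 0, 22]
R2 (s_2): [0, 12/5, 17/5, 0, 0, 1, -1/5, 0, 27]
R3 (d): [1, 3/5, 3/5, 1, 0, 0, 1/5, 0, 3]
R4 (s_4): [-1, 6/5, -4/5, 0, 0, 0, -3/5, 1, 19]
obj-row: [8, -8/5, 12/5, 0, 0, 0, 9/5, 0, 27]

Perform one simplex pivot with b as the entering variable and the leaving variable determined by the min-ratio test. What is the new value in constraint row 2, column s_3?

Ratio test on column b — row 1: 22/(4/5) = 55/2; row 2: 27/(12/5) = 45/4; row 3: 3/(3/5) = 5; row 4: 19/(6/5) = 95/6. Minimum is 5 at row 3 (d leaves); pivot element 3/5.
Divide row 3 by 3/5; eliminate column b from the other rows.
Row 2 update in column s_3: -1/5 − (12/5)·(1/3) = -1.

-1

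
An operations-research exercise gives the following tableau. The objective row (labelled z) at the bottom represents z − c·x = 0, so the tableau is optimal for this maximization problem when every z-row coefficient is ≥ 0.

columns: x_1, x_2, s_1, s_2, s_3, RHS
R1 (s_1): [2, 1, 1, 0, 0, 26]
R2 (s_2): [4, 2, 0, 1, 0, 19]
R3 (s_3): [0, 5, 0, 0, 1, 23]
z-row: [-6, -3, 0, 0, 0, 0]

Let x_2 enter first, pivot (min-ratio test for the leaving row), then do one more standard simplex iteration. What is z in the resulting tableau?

Ratio test on column x_2 — row 1: 26/1 = 26; row 2: 19/2 = 19/2; row 3: 23/5 = 23/5. Minimum is 23/5 at row 3 (s_3 leaves); pivot element 5.
Pivot on row 3; the z-row RHS becomes 0 − (-3)·(23/5) = 69/5.
Next entering variable (most negative z-row entry -6): x_1.
Ratio test on column x_1 — row 1: (107/5)/2 = 107/10; row 2: (49/5)/4 = 49/20; row 3: entry 0 ≤ 0. Minimum is 49/20 at row 2 (s_2 leaves); pivot element 4.
After the second pivot the z-row RHS is 69/5 − (-6)·(49/20) = 57/2.

57/2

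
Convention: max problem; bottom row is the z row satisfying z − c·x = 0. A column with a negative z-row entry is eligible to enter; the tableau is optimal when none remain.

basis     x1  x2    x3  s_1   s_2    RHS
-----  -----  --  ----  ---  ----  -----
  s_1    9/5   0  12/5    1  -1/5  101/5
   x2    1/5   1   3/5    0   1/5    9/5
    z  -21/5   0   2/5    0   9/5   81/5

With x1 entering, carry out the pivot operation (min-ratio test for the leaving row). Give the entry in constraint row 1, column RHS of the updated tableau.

Ratio test on column x1 — row 1: (101/5)/(9/5) = 101/9; row 2: (9/5)/(1/5) = 9. Minimum is 9 at row 2 (x2 leaves); pivot element 1/5.
Divide row 2 by 1/5; eliminate column x1 from the other rows.
Row 1 update in column RHS: 101/5 − (9/5)·9 = 4.

4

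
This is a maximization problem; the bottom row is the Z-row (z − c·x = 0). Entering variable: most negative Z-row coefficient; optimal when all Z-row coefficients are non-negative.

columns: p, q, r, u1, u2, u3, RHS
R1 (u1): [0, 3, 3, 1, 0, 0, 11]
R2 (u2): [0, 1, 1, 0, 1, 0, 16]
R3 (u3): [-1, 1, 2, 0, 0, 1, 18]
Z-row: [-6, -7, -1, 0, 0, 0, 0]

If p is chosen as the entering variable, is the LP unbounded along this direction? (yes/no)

Every constraint-row entry in column p is ≤ 0, so increasing p is unbounded.

yes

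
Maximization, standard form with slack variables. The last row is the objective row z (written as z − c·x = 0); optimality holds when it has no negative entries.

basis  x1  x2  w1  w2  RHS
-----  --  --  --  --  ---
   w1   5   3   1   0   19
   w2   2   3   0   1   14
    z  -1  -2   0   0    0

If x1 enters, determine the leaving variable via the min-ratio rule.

Column x1 entries and ratios — w1: 19/5 = 19/5; w2: 14/2 = 7.
Smallest ratio is 19/5 in the row of w1, so w1 leaves.

w1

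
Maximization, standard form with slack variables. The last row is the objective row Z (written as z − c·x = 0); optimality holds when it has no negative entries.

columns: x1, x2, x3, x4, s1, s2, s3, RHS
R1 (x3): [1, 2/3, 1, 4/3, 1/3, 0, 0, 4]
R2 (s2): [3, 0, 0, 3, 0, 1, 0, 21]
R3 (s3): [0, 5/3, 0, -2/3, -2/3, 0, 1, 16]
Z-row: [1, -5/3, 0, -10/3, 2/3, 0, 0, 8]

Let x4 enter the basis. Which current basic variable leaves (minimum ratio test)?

x3

Column x4 entries and ratios — x3: 4/(4/3) = 3; s2: 21/3 = 7; s3: -2/3 ≤ 0, skip.
Smallest ratio is 3 in the row of x3, so x3 leaves.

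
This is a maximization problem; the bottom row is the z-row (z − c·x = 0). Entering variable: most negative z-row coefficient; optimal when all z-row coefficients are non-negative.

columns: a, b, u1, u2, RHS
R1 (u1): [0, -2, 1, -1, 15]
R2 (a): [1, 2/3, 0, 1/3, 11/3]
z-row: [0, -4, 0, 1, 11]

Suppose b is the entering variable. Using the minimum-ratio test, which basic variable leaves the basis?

Column b entries and ratios — u1: -2 ≤ 0, skip; a: (11/3)/(2/3) = 11/2.
Smallest ratio is 11/2 in the row of a, so a leaves.

a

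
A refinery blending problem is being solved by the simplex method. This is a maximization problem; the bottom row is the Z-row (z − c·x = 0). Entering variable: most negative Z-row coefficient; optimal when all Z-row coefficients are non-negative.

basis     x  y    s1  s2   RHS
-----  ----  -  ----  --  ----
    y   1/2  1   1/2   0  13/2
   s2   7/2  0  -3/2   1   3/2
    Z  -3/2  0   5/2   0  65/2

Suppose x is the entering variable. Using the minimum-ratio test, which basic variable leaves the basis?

Column x entries and ratios — y: (13/2)/(1/2) = 13; s2: (3/2)/(7/2) = 3/7.
Smallest ratio is 3/7 in the row of s2, so s2 leaves.

s2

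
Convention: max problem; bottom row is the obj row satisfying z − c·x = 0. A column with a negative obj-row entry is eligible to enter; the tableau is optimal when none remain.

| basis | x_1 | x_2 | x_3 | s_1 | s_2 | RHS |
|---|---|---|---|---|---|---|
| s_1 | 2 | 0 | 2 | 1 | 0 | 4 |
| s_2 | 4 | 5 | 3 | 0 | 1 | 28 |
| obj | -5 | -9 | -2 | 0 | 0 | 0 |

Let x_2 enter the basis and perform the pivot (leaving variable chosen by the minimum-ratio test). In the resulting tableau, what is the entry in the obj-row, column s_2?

9/5

Ratio test on column x_2 — row 1: entry 0 ≤ 0; row 2: 28/5 = 28/5. Minimum is 28/5 at row 2 (s_2 leaves); pivot element 5.
Divide row 2 by 5; eliminate column x_2 from the other rows.
obj-row update in column s_2: 0 − (-9)·(1/5) = 9/5.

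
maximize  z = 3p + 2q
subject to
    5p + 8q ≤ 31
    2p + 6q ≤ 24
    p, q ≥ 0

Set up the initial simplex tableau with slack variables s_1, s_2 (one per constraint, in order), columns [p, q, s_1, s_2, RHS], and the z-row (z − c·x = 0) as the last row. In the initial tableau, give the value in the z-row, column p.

The z-row carries the negated objective coefficients: the p entry is -3.

-3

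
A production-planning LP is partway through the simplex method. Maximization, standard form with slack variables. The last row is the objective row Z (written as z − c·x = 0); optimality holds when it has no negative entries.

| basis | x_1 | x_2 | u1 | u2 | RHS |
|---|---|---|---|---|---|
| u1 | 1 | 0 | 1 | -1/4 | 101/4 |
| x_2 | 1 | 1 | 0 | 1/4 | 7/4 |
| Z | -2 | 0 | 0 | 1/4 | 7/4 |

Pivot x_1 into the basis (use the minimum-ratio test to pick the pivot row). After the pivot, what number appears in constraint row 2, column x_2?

Ratio test on column x_1 — row 1: (101/4)/1 = 101/4; row 2: (7/4)/1 = 7/4. Minimum is 7/4 at row 2 (x_2 leaves); pivot element 1.
Divide row 2 by 1; eliminate column x_1 from the other rows.
In the new row 2, the x_2 entry is the old entry divided by the pivot: 1/1 = 1.

1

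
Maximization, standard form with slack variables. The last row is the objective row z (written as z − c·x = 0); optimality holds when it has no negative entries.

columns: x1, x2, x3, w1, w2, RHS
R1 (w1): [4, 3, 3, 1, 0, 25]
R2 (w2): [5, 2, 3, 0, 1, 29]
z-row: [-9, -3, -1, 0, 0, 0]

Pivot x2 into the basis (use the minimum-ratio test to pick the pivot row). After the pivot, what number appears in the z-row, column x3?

Ratio test on column x2 — row 1: 25/3 = 25/3; row 2: 29/2 = 29/2. Minimum is 25/3 at row 1 (w1 leaves); pivot element 3.
Divide row 1 by 3; eliminate column x2 from the other rows.
z-row update in column x3: -1 − (-3)·1 = 2.

2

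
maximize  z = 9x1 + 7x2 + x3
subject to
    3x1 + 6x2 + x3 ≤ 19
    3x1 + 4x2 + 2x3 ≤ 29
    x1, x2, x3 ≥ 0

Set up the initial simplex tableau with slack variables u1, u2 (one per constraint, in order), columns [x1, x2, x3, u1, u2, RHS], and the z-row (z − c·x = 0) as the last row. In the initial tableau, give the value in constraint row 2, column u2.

1

Slack u2 belongs to constraint 2; its column is the unit vector e_2, so the entry in row 2 is 1.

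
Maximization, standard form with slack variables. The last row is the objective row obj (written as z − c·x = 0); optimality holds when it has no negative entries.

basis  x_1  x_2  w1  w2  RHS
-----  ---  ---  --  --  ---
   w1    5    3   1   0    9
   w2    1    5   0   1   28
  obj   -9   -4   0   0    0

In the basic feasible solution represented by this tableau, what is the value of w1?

w1 is basic (row 1); its value is the RHS of that row, 9.

9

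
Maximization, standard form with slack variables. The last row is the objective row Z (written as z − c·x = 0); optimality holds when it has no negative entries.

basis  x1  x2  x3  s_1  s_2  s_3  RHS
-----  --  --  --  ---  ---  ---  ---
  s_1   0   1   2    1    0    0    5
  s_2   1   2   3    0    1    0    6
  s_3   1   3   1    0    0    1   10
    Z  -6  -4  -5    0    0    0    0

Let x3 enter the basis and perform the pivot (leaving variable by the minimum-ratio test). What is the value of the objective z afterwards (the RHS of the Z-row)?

10

Ratio test on column x3 — row 1: 5/2 = 5/2; row 2: 6/3 = 2; row 3: 10/1 = 10. Minimum is 2 at row 2 (s_2 leaves); pivot element 3.
Pivot on row 2; the Z-row RHS becomes 0 − (-5)·2 = 10.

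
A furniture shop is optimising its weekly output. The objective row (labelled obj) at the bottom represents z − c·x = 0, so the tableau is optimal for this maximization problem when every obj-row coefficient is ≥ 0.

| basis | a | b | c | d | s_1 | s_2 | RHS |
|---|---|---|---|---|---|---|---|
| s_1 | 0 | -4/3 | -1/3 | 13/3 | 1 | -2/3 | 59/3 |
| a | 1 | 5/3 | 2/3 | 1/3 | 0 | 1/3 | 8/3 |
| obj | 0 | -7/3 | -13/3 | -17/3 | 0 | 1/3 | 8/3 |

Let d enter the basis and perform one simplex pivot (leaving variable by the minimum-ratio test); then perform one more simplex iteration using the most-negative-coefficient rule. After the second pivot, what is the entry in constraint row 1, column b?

-1/9

Ratio test on column d — row 1: (59/3)/(13/3) = 59/13; row 2: (8/3)/(1/3) = 8. Minimum is 59/13 at row 1 (s_1 leaves); pivot element 13/3.
Divide row 1 by 13/3; eliminate column d from the other rows.
Second iteration: most negative obj-row entry is -62/13 in column c, so c enters.
Ratio test on column c — row 1: entry -1/13 ≤ 0; row 2: (15/13)/(9/13) = 5/3. Minimum is 5/3 at row 2 (a leaves); pivot element 9/13.
Divide row 2 by 9/13; eliminate column c from the other rows.
After both pivots, the entry at constraint row 1, column b is -1/9.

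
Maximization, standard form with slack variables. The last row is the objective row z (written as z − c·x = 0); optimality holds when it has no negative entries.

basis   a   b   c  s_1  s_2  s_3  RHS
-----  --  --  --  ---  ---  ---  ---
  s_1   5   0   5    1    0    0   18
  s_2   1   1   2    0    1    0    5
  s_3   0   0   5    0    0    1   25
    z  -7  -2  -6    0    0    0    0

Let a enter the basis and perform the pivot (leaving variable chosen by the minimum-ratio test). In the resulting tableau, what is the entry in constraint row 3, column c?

5

Ratio test on column a — row 1: 18/5 = 18/5; row 2: 5/1 = 5; row 3: entry 0 ≤ 0. Minimum is 18/5 at row 1 (s_1 leaves); pivot element 5.
Divide row 1 by 5; eliminate column a from the other rows.
Row 3 update in column c: 5 − 0·1 = 5.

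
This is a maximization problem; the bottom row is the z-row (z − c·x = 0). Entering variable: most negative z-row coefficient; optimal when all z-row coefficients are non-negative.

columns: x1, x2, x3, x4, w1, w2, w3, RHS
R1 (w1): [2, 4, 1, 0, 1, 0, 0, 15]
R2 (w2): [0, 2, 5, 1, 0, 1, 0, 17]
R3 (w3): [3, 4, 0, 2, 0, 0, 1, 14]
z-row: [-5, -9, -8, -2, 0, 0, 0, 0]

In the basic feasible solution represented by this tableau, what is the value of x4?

0

x4 is not in the basis, so in the current basic feasible solution x4 = 0.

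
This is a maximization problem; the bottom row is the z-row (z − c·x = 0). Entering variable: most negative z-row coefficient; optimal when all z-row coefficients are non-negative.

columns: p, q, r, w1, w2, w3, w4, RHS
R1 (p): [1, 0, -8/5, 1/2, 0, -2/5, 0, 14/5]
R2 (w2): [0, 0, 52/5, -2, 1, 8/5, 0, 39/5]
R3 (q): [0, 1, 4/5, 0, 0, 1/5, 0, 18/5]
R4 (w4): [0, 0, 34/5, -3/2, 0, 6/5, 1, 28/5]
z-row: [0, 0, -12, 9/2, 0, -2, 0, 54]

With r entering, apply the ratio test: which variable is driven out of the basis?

w2

Column r entries and ratios — p: -8/5 ≤ 0, skip; w2: (39/5)/(52/5) = 3/4; q: (18/5)/(4/5) = 9/2; w4: (28/5)/(34/5) = 14/17.
Smallest ratio is 3/4 in the row of w2, so w2 leaves.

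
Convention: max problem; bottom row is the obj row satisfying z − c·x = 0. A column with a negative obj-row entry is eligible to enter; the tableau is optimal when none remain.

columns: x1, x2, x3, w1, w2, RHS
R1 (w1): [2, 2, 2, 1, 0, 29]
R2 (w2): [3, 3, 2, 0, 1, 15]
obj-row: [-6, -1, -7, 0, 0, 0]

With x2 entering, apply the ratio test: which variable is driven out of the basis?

w2

Column x2 entries and ratios — w1: 29/2 = 29/2; w2: 15/3 = 5.
Smallest ratio is 5 in the row of w2, so w2 leaves.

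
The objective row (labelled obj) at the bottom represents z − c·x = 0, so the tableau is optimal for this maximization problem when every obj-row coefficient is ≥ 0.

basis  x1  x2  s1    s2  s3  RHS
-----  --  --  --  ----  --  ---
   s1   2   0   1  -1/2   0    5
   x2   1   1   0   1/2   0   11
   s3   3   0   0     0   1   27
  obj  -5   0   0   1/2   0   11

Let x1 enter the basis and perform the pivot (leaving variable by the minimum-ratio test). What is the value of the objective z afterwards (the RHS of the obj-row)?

Ratio test on column x1 — row 1: 5/2 = 5/2; row 2: 11/1 = 11; row 3: 27/3 = 9. Minimum is 5/2 at row 1 (s1 leaves); pivot element 2.
Pivot on row 1; the obj-row RHS becomes 11 − (-5)·(5/2) = 47/2.

47/2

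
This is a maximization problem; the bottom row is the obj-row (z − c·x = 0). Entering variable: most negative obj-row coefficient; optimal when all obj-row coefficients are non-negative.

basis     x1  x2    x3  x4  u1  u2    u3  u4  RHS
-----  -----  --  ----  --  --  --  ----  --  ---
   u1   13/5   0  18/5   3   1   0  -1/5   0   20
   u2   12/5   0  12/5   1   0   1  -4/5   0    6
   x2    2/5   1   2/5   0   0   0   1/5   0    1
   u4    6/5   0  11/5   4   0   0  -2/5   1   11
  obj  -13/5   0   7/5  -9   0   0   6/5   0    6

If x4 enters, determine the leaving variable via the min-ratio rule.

Column x4 entries and ratios — u1: 20/3 = 20/3; u2: 6/1 = 6; x2: 0 ≤ 0, skip; u4: 11/4 = 11/4.
Smallest ratio is 11/4 in the row of u4, so u4 leaves.

u4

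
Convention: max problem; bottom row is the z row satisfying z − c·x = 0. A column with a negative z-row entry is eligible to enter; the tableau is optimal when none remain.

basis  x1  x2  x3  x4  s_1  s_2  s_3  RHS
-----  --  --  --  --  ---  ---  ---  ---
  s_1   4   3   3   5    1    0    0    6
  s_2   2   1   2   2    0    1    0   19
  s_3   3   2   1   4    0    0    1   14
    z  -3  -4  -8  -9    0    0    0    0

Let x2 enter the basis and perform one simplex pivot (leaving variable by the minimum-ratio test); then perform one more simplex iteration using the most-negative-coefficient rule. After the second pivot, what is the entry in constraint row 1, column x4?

5/3

Ratio test on column x2 — row 1: 6/3 = 2; row 2: 19/1 = 19; row 3: 14/2 = 7. Minimum is 2 at row 1 (s_1 leaves); pivot element 3.
Divide row 1 by 3; eliminate column x2 from the other rows.
Second iteration: most negative z-row entry is -4 in column x3, so x3 enters.
Ratio test on column x3 — row 1: 2/1 = 2; row 2: 17/1 = 17; row 3: entry -1 ≤ 0. Minimum is 2 at row 1 (x2 leaves); pivot element 1.
Divide row 1 by 1; eliminate column x3 from the other rows.
After both pivots, the entry at constraint row 1, column x4 is 5/3.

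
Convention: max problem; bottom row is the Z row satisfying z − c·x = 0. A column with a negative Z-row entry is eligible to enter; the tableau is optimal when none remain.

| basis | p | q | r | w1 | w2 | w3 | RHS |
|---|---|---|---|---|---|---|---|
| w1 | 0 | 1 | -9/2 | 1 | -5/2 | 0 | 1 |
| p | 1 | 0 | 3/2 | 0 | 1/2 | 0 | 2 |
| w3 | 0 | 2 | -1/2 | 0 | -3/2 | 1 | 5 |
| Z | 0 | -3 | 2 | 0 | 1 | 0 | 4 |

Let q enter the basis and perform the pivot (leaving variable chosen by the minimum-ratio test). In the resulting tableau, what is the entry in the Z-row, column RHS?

7

Ratio test on column q — row 1: 1/1 = 1; row 2: entry 0 ≤ 0; row 3: 5/2 = 5/2. Minimum is 1 at row 1 (w1 leaves); pivot element 1.
Divide row 1 by 1; eliminate column q from the other rows.
Z-row update in column RHS: 4 − (-3)·1 = 7.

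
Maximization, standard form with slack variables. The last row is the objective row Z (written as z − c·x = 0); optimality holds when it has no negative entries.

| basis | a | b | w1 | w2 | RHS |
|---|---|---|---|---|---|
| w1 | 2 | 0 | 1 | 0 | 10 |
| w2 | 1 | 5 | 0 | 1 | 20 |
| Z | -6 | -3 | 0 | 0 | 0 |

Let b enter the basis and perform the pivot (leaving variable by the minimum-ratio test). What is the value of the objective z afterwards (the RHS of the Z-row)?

12

Ratio test on column b — row 1: entry 0 ≤ 0; row 2: 20/5 = 4. Minimum is 4 at row 2 (w2 leaves); pivot element 5.
Pivot on row 2; the Z-row RHS becomes 0 − (-3)·4 = 12.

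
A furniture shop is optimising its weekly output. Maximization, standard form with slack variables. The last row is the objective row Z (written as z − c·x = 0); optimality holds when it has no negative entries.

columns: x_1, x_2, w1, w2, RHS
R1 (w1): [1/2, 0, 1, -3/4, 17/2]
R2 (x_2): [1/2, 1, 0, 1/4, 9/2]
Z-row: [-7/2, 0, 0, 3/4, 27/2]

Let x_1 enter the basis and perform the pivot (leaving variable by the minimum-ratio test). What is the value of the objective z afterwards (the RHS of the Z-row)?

Ratio test on column x_1 — row 1: (17/2)/(1/2) = 17; row 2: (9/2)/(1/2) = 9. Minimum is 9 at row 2 (x_2 leaves); pivot element 1/2.
Pivot on row 2; the Z-row RHS becomes 27/2 − (-7/2)·9 = 45.

45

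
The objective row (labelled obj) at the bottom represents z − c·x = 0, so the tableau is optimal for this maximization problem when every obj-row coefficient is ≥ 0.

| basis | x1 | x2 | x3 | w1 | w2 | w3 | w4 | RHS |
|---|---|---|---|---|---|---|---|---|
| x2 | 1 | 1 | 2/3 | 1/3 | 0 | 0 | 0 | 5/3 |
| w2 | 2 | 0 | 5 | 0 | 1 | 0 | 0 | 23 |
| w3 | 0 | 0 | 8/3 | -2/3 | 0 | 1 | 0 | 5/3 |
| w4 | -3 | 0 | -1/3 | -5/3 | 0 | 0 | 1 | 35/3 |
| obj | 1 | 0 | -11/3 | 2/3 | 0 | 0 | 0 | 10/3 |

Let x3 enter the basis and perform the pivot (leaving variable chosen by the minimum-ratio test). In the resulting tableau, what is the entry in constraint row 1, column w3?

-1/4

Ratio test on column x3 — row 1: (5/3)/(2/3) = 5/2; row 2: 23/5 = 23/5; row 3: (5/3)/(8/3) = 5/8; row 4: entry -1/3 ≤ 0. Minimum is 5/8 at row 3 (w3 leaves); pivot element 8/3.
Divide row 3 by 8/3; eliminate column x3 from the other rows.
Row 1 update in column w3: 0 − (2/3)·(3/8) = -1/4.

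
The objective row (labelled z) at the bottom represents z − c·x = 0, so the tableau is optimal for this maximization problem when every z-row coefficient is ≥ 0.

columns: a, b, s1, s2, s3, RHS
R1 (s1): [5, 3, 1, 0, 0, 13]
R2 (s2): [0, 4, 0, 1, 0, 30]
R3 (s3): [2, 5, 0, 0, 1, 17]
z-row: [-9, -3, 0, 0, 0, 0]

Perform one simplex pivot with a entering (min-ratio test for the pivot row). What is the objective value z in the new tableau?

Ratio test on column a — row 1: 13/5 = 13/5; row 2: entry 0 ≤ 0; row 3: 17/2 = 17/2. Minimum is 13/5 at row 1 (s1 leaves); pivot element 5.
Pivot on row 1; the z-row RHS becomes 0 − (-9)·(13/5) = 117/5.

117/5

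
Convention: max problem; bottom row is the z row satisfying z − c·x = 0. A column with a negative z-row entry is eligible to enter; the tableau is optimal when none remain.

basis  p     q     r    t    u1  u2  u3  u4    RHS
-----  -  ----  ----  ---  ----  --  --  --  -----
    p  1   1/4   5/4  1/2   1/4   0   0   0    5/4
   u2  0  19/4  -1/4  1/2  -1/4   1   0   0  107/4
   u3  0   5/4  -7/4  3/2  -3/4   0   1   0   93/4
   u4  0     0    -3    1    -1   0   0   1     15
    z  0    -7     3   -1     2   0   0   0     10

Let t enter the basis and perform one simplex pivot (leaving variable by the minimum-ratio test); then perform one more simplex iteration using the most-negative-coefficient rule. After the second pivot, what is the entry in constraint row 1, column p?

Ratio test on column t — row 1: (5/4)/(1/2) = 5/2; row 2: (107/4)/(1/2) = 107/2; row 3: (93/4)/(3/2) = 31/2; row 4: 15/1 = 15. Minimum is 5/2 at row 1 (p leaves); pivot element 1/2.
Divide row 1 by 1/2; eliminate column t from the other rows.
Second iteration: most negative z-row entry is -13/2 in column q, so q enters.
Ratio test on column q — row 1: (5/2)/(1/2) = 5; row 2: (51/2)/(9/2) = 17/3; row 3: (39/2)/(1/2) = 39; row 4: entry -1/2 ≤ 0. Minimum is 5 at row 1 (t leaves); pivot element 1/2.
Divide row 1 by 1/2; eliminate column q from the other rows.
After both pivots, the entry at constraint row 1, column p is 4.

4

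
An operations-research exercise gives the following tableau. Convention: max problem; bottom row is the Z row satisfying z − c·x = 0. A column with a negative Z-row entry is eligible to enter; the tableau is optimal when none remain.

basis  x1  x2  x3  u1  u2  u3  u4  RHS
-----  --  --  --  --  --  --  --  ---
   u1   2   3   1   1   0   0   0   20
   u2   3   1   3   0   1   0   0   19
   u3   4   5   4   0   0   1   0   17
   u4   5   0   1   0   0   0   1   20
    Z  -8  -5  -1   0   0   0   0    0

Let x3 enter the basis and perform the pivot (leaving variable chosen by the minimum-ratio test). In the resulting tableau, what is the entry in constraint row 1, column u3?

-1/4

Ratio test on column x3 — row 1: 20/1 = 20; row 2: 19/3 = 19/3; row 3: 17/4 = 17/4; row 4: 20/1 = 20. Minimum is 17/4 at row 3 (u3 leaves); pivot element 4.
Divide row 3 by 4; eliminate column x3 from the other rows.
Row 1 update in column u3: 0 − 1·(1/4) = -1/4.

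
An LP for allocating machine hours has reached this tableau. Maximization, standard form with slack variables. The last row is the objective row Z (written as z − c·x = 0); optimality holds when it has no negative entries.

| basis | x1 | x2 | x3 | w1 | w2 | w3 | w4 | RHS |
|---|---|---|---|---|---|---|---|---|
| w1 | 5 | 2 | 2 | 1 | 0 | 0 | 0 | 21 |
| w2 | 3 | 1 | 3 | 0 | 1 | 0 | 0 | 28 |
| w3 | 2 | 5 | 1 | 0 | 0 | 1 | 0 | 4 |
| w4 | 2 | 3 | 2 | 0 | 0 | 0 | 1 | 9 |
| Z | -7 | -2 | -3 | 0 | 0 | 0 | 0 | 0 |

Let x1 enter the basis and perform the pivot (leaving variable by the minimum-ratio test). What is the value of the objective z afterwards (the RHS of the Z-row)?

14

Ratio test on column x1 — row 1: 21/5 = 21/5; row 2: 28/3 = 28/3; row 3: 4/2 = 2; row 4: 9/2 = 9/2. Minimum is 2 at row 3 (w3 leaves); pivot element 2.
Pivot on row 3; the Z-row RHS becomes 0 − (-7)·2 = 14.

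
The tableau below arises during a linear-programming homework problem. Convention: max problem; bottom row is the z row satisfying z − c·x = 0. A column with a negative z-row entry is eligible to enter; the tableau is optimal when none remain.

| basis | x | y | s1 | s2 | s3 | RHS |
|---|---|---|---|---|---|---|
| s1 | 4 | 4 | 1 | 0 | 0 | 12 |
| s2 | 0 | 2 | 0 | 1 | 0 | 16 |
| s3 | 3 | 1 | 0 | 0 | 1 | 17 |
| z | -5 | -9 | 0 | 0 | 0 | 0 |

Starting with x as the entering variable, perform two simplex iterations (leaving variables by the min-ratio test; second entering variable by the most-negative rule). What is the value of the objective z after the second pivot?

27

Ratio test on column x — row 1: 12/4 = 3; row 2: entry 0 ≤ 0; row 3: 17/3 = 17/3. Minimum is 3 at row 1 (s1 leaves); pivot element 4.
Pivot on row 1; the z-row RHS becomes 0 − (-5)·3 = 15.
Next entering variable (most negative z-row entry -4): y.
Ratio test on column y — row 1: 3/1 = 3; row 2: 16/2 = 8; row 3: entry -2 ≤ 0. Minimum is 3 at row 1 (x leaves); pivot element 1.
After the second pivot the z-row RHS is 15 − (-4)·3 = 27.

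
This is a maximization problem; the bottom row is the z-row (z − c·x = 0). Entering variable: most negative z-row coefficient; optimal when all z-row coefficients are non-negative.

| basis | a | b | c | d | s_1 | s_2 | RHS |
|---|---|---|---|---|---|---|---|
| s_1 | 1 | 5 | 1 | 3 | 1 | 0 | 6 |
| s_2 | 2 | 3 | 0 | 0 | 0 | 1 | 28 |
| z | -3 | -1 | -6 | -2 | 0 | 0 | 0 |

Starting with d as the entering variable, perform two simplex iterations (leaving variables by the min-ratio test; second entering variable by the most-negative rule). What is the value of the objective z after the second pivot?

Ratio test on column d — row 1: 6/3 = 2; row 2: entry 0 ≤ 0. Minimum is 2 at row 1 (s_1 leaves); pivot element 3.
Pivot on row 1; the z-row RHS becomes 0 − (-2)·2 = 4.
Next entering variable (most negative z-row entry -16/3): c.
Ratio test on column c — row 1: 2/(1/3) = 6; row 2: entry 0 ≤ 0. Minimum is 6 at row 1 (d leaves); pivot element 1/3.
After the second pivot the z-row RHS is 4 − (-16/3)·6 = 36.

36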